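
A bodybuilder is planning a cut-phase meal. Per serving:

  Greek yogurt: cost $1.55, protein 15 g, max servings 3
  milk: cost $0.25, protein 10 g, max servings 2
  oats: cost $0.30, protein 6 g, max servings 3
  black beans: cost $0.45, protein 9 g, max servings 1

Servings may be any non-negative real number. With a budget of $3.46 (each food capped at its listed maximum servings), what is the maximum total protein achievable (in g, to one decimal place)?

62.6 g

Protein per dollar: milk 40, oats 20, black beans 20, Greek yogurt 9.677.
Take 2 servings of milk: spends $0.50, +20.0 g protein (running total 20.0 g).
Take 3 servings of oats: spends $0.90, +18.0 g protein (running total 38.0 g).
Take 1 serving of black beans: spends $0.45, +9.0 g protein (running total 47.0 g).
Take 1.039 servings of Greek yogurt: spends $1.61, +15.6 g protein (running total 62.6 g).
Greedy by best ratio exhausts the cost allowance optimally: 62.6 g.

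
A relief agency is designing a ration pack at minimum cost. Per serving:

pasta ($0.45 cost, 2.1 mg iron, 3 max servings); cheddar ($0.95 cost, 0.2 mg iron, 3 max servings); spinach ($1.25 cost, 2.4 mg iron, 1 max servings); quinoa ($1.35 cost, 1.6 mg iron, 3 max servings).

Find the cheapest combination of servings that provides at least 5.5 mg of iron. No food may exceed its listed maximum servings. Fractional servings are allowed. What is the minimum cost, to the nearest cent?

Cost per mg of iron: pasta $0.2143, spinach $0.5208, quinoa $0.8438, cheddar $4.7500.
Take 2.619 servings of pasta: +5.5 mg iron for $1.18 (total $1.18, still need 0.0 mg).
Filling from the cheapest source first is optimal under one linear minimum: $1.18.

$1.18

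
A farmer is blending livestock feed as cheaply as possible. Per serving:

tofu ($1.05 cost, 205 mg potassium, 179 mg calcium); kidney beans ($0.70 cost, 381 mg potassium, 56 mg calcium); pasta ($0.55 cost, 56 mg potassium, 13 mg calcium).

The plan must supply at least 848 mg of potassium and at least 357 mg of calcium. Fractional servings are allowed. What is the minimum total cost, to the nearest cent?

$2.61

Minimising a linear cost over {potassium ≥ 848, calcium ≥ 357, servings ≥ 0} — the optimum is at a vertex, using one or two foods.
tofu only: max(848/205, 357/179) = 4.137 servings → $4.34.
kidney beans only: max(848/381, 357/56) = 6.375 servings → $4.46.
pasta only: max(848/56, 357/13) = 27.46 servings → $15.10.
tofu + kidney beans with both tight: 1.561 servings and 1.386 servings → $2.61.
tofu + pasta with both tight: 1.219 servings and 10.68 servings → $7.15.
kidney beans + pasta: the both-tight solution has a negative serving — not a feasible corner.
Cheapest feasible corner: $2.61.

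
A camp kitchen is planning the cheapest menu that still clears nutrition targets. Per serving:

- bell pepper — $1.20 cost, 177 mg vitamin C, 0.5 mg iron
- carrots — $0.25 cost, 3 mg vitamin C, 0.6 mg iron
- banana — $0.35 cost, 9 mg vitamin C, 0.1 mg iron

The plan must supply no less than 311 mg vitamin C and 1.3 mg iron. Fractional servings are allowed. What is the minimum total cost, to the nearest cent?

bell pepper only: max(311/177, 1.3/0.5) = 2.6 servings → $3.12.
carrots only: max(311/3, 1.3/0.6) = 103.7 servings → $25.92.
banana only: max(311/9, 1.3/0.1) = 34.56 servings → $12.09.
bell pepper + carrots with both tight: 1.745 servings and 0.7125 servings → $2.27.
bell pepper + banana with both tight: 1.47 servings and 5.652 servings → $3.74.
carrots + banana: the both-tight solution has a negative serving — not a feasible corner.
So the least-cost plan costs $2.27.

$2.27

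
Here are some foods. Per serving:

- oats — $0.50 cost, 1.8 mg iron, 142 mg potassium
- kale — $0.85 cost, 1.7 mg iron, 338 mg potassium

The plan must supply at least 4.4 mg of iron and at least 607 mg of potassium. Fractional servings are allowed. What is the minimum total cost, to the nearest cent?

Compare the cost at each extreme point of the feasible region.
oats only: max(4.4/1.8, 607/142) = 4.275 servings → $2.14.
kale only: max(4.4/1.7, 607/338) = 2.588 servings → $2.20.
oats + kale with both tight: 1.241 servings and 1.275 servings → $1.70.
So the least-cost plan costs $1.70.

$1.70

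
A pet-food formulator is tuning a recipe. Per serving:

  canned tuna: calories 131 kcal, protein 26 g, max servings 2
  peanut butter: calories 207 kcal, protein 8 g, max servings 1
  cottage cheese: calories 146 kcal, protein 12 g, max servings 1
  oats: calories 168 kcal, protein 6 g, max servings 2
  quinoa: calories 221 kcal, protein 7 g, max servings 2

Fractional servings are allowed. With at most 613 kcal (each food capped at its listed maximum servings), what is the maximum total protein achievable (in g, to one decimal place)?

71.9 g

Protein per kcal: canned tuna 0.1985, cottage cheese 0.08219, peanut butter 0.03865, oats 0.03571, quinoa 0.03167.
Take 2 servings of canned tuna: uses 262 kcal, +52.0 g protein (running total 52.0 g).
Take 1 serving of cottage cheese: uses 146 kcal, +12.0 g protein (running total 64.0 g).
Take 0.9903 servings of peanut butter: uses 205 kcal, +7.9 g protein (running total 71.9 g).
Filling greedily by protein-per-kcal is optimal for one linear limit, giving 71.9 g.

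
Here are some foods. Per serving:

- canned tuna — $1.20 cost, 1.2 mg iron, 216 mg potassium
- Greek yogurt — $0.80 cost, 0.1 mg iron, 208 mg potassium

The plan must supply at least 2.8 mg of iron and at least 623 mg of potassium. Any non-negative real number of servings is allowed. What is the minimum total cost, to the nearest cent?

An LP optimum is at a vertex; with two nutrient constraints at most two foods are used. Check each candidate.
canned tuna only: max(2.8/1.2, 623/216) = 2.884 servings → $3.46.
Greek yogurt only: max(2.8/0.1, 623/208) = 28 servings → $22.40.
canned tuna + Greek yogurt with both tight: 2.281 servings and 0.6263 servings → $3.24.
Cheapest feasible corner: $3.24.

$3.24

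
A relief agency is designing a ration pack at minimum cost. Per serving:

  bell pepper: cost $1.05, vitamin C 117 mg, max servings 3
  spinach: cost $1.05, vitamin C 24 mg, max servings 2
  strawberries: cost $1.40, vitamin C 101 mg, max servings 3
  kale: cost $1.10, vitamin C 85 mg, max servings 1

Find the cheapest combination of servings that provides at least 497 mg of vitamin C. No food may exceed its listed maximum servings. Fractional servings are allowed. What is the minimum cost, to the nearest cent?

$5.10

Cost per mg of vitamin C: bell pepper $0.0090, kale $0.0129, strawberries $0.0139, spinach $0.0437.
Take 3 servings of bell pepper: +351.0 mg vitamin C for $3.15 (total $3.15, still need 146.0 mg).
Take 1 serving of kale: +85.0 mg vitamin C for $1.10 (total $4.25, still need 61.0 mg).
Take 0.604 servings of strawberries: +61.0 mg vitamin C for $0.85 (total $5.10, still need 0.0 mg).
Filling from the cheapest source first is optimal under one linear minimum: $5.10.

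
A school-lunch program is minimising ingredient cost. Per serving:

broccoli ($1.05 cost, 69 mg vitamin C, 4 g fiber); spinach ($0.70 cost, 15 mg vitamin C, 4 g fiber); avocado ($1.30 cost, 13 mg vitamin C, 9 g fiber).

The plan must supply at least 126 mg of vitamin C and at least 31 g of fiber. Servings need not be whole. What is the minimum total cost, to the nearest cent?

$5.08

With two linear requirements the optimum uses one or two foods; enumerate the corners.
broccoli only: max(126/69, 31/4) = 7.75 servings → $8.14.
spinach only: max(126/15, 31/4) = 8.4 servings → $5.88.
avocado only: max(126/13, 31/9) = 9.692 servings → $12.60.
broccoli + spinach with both tight: 0.1806 servings and 7.569 servings → $5.49.
broccoli + avocado with both tight: 1.285 servings and 2.873 servings → $5.08.
spinach + avocado with both targets exact would need a negative amount; discard.
Cheapest feasible corner: $5.08.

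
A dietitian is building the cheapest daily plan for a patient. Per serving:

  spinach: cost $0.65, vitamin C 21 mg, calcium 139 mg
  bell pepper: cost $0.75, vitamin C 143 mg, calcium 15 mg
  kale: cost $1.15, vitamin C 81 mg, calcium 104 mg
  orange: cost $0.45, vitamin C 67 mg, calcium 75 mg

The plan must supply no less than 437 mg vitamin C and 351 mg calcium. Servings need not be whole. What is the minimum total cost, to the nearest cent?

With two linear requirements the optimum uses one or two foods; enumerate the corners.
spinach only: max(437/21, 351/139) = 20.81 servings → $13.53.
bell pepper only: max(437/143, 351/15) = 23.4 servings → $17.55.
kale only: max(437/81, 351/104) = 5.395 servings → $6.20.
orange only: max(437/67, 351/75) = 6.522 servings → $2.94.
spinach + bell pepper with both tight: 2.231 servings and 2.728 servings → $3.50.
spinach + kale with both targets exact would need a negative amount; discard.
spinach + orange: intersection lies outside the first quadrant.
bell pepper + kale with both tight: 1.246 servings and 3.195 servings → $4.61.
bell pepper + orange with both tight: 0.9525 servings and 4.49 servings → $2.73.
kale + orange with both targets exact would need a negative amount; discard.
So the least-cost plan costs $2.73.

$2.73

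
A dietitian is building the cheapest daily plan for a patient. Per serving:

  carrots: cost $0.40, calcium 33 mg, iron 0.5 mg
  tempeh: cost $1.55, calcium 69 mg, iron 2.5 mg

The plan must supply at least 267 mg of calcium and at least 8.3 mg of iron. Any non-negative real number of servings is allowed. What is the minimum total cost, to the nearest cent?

$5.32

carrots only: max(267/33, 8.3/0.5) = 16.6 servings → $6.64.
tempeh only: max(267/69, 8.3/2.5) = 3.87 servings → $6.00.
carrots + tempeh with both tight: 1.975 servings and 2.925 servings → $5.32.
Cheapest feasible corner: $5.32.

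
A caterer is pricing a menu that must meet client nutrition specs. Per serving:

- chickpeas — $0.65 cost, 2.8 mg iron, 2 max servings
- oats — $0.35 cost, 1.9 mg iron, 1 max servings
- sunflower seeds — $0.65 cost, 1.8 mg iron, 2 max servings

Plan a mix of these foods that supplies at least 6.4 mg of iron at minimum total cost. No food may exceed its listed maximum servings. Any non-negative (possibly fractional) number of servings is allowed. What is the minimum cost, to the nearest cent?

Cost per mg of iron: oats $0.1842, chickpeas $0.2321, sunflower seeds $0.3611.
Take 1 serving of oats: +1.9 mg iron for $0.35 (total $0.35, still need 4.5 mg).
Take 1.607 servings of chickpeas: +4.5 mg iron for $1.04 (total $1.39, still need 0.0 mg).
Greedy by cheapest-per-mg is optimal for a single linear constraint, so the minimum cost is $1.39.

$1.39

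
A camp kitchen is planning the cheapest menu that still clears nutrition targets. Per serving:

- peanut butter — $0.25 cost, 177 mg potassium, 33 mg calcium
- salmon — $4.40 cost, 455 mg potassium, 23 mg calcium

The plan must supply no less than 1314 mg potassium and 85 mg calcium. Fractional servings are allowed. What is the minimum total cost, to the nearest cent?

$1.86

At the optimum either one food covers both requirements or two foods hit both targets exactly; no other combination can be cheaper.
peanut butter only: max(1314/177, 85/33) = 7.424 servings → $1.86.
salmon only: max(1314/455, 85/23) = 3.696 servings → $16.26.
peanut butter + salmon with both tight: 0.7724 servings and 2.587 servings → $11.58.
So the least-cost plan costs $1.86.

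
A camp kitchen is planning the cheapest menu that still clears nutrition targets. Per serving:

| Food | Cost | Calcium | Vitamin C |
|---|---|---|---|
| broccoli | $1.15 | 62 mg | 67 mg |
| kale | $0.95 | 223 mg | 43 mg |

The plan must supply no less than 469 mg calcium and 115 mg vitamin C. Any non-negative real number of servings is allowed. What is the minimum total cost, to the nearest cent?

$2.39

broccoli only: max(469/62, 115/67) = 7.565 servings → $8.70.
kale only: max(469/223, 115/43) = 2.674 servings → $2.54.
broccoli + kale with both tight: 0.4463 servings and 1.979 servings → $2.39.
So the least-cost plan costs $2.39.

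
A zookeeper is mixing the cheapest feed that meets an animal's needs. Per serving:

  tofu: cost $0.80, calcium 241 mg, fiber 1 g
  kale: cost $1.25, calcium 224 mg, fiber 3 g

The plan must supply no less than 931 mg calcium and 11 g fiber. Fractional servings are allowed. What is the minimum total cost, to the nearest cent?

This is a tiny linear program; its minimum lies at a vertex of the feasible set. List the vertices and price them.
tofu only: max(931/241, 11/1) = 11 servings → $8.80.
kale only: max(931/224, 11/3) = 4.156 servings → $5.20.
tofu + kale with both tight: 0.6593 servings and 3.447 servings → $4.84.
The minimum over all feasible corners is $4.84.

$4.84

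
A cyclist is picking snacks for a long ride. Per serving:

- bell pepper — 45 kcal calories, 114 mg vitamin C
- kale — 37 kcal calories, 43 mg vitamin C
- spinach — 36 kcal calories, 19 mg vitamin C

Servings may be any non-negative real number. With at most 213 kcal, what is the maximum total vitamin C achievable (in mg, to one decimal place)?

Vitamin C per kcal: bell pepper 2.533, kale 1.162, spinach 0.5278.
With no serving limits, spend the whole calories allowance on bell pepper: 213 kcal / 45 kcal × 114 mg = 539.6 mg.

539.6 mg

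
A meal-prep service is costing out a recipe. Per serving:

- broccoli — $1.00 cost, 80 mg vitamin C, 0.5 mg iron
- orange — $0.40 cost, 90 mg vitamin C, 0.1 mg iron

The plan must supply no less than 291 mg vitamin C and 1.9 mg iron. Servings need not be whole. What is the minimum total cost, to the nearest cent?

$3.80

For a min-cost LP with two ≥-constraints, a basic feasible solution has at most two positive variables.
broccoli only: max(291/80, 1.9/0.5) = 3.8 servings → $3.80.
orange only: max(291/90, 1.9/0.1) = 19 servings → $7.60.
broccoli + orange: intersection lies outside the first quadrant.
The minimum over all feasible corners is $3.80.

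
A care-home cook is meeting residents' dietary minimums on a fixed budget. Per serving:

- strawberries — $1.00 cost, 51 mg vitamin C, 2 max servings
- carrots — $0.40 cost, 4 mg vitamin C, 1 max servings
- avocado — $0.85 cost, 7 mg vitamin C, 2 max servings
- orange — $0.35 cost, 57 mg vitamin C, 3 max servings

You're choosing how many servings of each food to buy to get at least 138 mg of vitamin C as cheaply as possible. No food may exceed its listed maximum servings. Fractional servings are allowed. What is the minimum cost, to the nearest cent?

$0.85

Cost per mg of vitamin C: orange $0.0061, strawberries $0.0196, carrots $0.1000, avocado $0.1214.
Take 2.421 servings of orange: +138.0 mg vitamin C for $0.85 (total $0.85, still need 0.0 mg).
Filling from the cheapest source first is optimal under one linear minimum: $0.85.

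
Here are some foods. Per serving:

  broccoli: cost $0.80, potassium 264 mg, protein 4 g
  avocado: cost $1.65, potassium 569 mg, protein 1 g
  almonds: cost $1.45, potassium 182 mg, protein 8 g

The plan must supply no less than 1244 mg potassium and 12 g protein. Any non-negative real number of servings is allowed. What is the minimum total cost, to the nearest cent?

$3.70

Check every corner: each single food scaled to meet both minima, and each pair solved so both constraints bind.
broccoli only: max(1244/264, 12/4) = 4.712 servings → $3.77.
avocado only: max(1244/569, 12/1) = 12 servings → $19.80.
almonds only: max(1244/182, 12/8) = 6.835 servings → $9.91.
broccoli + avocado with both tight: 2.775 servings and 0.8986 servings → $3.70.
broccoli + almonds: the both-tight solution has a negative serving — not a feasible corner.
avocado + almonds with both tight: 1.778 servings and 1.278 servings → $4.79.
The minimum over all feasible corners is $3.70.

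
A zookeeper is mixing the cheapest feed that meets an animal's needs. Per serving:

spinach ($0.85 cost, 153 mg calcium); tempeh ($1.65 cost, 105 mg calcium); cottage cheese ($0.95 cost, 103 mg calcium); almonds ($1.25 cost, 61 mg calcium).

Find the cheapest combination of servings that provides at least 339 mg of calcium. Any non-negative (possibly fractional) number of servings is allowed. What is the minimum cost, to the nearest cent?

$1.88

Cost per mg of calcium: spinach $0.0056, cottage cheese $0.0092, tempeh $0.0157, almonds $0.0205.
With no serving limits, use only spinach: 339 mg / 153 mg = 2.216 servings × $0.85 = $1.88.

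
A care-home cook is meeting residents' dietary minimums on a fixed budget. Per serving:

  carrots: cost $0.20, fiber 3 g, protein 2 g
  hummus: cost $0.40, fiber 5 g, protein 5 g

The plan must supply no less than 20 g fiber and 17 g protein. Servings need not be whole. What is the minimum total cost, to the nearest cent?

$1.48

carrots only: max(20/3, 17/2) = 8.5 servings → $1.70.
hummus only: max(20/5, 17/5) = 4 servings → $1.60.
carrots + hummus with both tight: 3 servings and 2.2 servings → $1.48.
Cheapest feasible corner: $1.48.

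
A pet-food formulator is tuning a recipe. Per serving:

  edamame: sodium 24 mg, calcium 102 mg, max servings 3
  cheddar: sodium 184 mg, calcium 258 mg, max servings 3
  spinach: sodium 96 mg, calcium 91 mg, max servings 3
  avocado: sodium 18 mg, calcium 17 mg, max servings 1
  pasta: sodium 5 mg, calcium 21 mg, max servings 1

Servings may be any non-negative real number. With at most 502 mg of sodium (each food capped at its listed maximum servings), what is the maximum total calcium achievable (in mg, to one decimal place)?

Calcium per mg sodium: edamame 4.25, pasta 4.2, cheddar 1.402, spinach 0.9479, avocado 0.9444.
Take 3 servings of edamame: uses 72 mg sodium, +306.0 mg calcium (running total 306.0 mg).
Take 1 serving of pasta: uses 5 mg sodium, +21.0 mg calcium (running total 327.0 mg).
Take 2.31 servings of cheddar: uses 425 mg sodium, +595.9 mg calcium (running total 922.9 mg).
Greedy by best ratio exhausts the sodium allowance optimally: 922.9 mg.

922.9 mg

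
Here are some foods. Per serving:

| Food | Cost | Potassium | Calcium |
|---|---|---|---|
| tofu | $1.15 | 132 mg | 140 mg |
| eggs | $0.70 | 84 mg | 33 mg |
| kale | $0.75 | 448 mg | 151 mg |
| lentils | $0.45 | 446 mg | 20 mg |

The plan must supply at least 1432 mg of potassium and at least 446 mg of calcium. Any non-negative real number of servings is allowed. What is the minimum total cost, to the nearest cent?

$2.31

Minimising a linear cost over {potassium ≥ 1432, calcium ≥ 446, servings ≥ 0} — the optimum is at a vertex, using one or two foods.
tofu only: max(1432/132, 446/140) = 10.85 servings → $12.48.
eggs only: max(1432/84, 446/33) = 17.05 servings → $11.93.
kale only: max(1432/448, 446/151) = 3.196 servings → $2.40.
lentils only: max(1432/446, 446/20) = 22.3 servings → $10.04.
tofu + eggs: the both-tight solution has a negative serving — not a feasible corner.
tofu + kale: the both-tight solution has a negative serving — not a feasible corner.
tofu + lentils with both tight: 2.847 servings and 2.368 servings → $4.34.
eggs + kale: the both-tight solution has a negative serving — not a feasible corner.
eggs + lentils with both tight: 13.06 servings and 0.751 servings → $9.48.
kale + lentils with both tight: 2.916 servings and 0.2813 servings → $2.31.
So the least-cost plan costs $2.31.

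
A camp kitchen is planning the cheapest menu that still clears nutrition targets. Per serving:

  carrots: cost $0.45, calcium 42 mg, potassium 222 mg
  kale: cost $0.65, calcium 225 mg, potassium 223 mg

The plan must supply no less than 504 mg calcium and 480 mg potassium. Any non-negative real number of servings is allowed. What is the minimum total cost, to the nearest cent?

For a min-cost LP with two ≥-constraints, a basic feasible solution has at most two positive variables.
carrots only: max(504/42, 480/222) = 12 servings → $5.40.
kale only: max(504/225, 480/223) = 2.24 servings → $1.46.
carrots + kale: the both-tight solution has a negative serving — not a feasible corner.
So the least-cost plan costs $1.46.

$1.46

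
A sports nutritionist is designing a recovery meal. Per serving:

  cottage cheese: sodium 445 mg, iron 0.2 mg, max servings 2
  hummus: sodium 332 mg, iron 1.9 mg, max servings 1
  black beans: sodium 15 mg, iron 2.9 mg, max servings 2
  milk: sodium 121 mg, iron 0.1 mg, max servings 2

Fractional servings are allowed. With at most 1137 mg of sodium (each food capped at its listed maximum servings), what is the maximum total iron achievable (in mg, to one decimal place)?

8.1 mg

Iron per mg sodium: black beans 0.1933, hummus 0.005723, milk 0.0008264, cottage cheese 0.0004494.
Take 2 servings of black beans: uses 30 mg sodium, +5.8 mg iron (running total 5.8 mg).
Take 1 serving of hummus: uses 332 mg sodium, +1.9 mg iron (running total 7.7 mg).
Take 2 servings of milk: uses 242 mg sodium, +0.2 mg iron (running total 7.9 mg).
Take 1.198 servings of cottage cheese: uses 533 mg sodium, +0.2 mg iron (running total 8.1 mg).
Filling greedily by iron-per-mg sodium is optimal for one linear limit, giving 8.1 mg.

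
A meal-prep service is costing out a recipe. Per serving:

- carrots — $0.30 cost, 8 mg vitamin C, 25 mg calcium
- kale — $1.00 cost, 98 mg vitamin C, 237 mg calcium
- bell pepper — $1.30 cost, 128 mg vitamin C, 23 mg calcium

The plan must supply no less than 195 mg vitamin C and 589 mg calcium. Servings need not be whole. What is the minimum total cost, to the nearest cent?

$2.49

carrots only: max(195/8, 589/25) = 24.38 servings → $7.31.
kale only: max(195/98, 589/237) = 2.485 servings → $2.49.
bell pepper only: max(195/128, 589/23) = 25.61 servings → $33.29.
carrots + kale with both tight: 20.77 servings and 0.2942 servings → $6.53.
carrots + bell pepper with both tight: 23.51 servings and 0.05405 servings → $7.12.
kale + bell pepper: intersection lies outside the first quadrant.
Cheapest feasible corner: $2.49.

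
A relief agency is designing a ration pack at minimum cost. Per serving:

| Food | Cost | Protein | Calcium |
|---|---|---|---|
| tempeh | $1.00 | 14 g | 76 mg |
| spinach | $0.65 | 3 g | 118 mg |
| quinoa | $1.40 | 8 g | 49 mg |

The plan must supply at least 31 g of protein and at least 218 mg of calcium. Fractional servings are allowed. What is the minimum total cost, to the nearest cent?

The cheapest plan sits at a corner of the feasible region — with two constraints it uses at most two foods.
tempeh only: max(31/14, 218/76) = 2.868 servings → $2.87.
spinach only: max(31/3, 218/118) = 10.33 servings → $6.72.
quinoa only: max(31/8, 218/49) = 4.449 servings → $6.23.
tempeh + spinach with both tight: 2.11 servings and 0.4888 servings → $2.43.
tempeh + quinoa: the both-tight solution has a negative serving — not a feasible corner.
spinach + quinoa with both tight: 0.2823 servings and 3.769 servings → $5.46.
So the least-cost plan costs $2.43.

$2.43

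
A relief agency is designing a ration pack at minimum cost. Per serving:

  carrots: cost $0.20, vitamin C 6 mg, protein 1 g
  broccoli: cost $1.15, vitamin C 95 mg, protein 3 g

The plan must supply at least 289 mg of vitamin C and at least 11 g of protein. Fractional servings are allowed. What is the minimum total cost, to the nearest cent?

$3.79

carrots only: max(289/6, 11/1) = 48.17 servings → $9.63.
broccoli only: max(289/95, 11/3) = 3.667 servings → $4.22.
carrots + broccoli with both tight: 2.312 servings and 2.896 servings → $3.79.
The minimum over all feasible corners is $3.79.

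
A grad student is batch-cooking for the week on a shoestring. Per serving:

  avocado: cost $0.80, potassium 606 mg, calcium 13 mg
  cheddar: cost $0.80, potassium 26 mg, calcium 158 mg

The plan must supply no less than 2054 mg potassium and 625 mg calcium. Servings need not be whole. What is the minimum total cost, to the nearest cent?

$5.54

avocado only: max(2054/606, 625/13) = 48.08 servings → $38.46.
cheddar only: max(2054/26, 625/158) = 79 servings → $63.20.
avocado + cheddar with both tight: 3.231 servings and 3.69 servings → $5.54.
So the least-cost plan costs $5.54.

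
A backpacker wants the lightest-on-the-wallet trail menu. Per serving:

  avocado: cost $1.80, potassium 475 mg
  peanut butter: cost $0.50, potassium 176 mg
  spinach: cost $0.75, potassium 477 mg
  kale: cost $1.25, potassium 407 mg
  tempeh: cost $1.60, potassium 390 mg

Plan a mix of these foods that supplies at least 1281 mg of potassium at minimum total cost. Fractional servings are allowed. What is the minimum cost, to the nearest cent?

Cost per mg of potassium: spinach $0.0016, peanut butter $0.0028, kale $0.0031, avocado $0.0038, tempeh $0.0041.
With no serving limits, use only spinach: 1281 mg / 477 mg = 2.686 servings × $0.75 = $2.01.

$2.01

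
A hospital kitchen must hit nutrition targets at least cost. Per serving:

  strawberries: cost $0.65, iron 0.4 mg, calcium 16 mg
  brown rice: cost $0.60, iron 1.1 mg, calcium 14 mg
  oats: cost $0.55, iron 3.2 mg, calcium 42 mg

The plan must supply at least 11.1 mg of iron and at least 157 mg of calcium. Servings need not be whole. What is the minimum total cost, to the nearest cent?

$2.06

Check every corner: each single food scaled to meet both minima, and each pair solved so both constraints bind.
strawberries only: max(11.1/0.4, 157/16) = 27.75 servings → $18.04.
brown rice only: max(11.1/1.1, 157/14) = 11.21 servings → $6.73.
oats only: max(11.1/3.2, 157/42) = 3.738 servings → $2.06.
strawberries + brown rice with both tight: 1.442 servings and 9.567 servings → $6.68.
strawberries + oats with both tight: 1.052 servings and 3.337 servings → $2.52.
brown rice + oats: the both-tight solution has a negative serving — not a feasible corner.
So the least-cost plan costs $2.06.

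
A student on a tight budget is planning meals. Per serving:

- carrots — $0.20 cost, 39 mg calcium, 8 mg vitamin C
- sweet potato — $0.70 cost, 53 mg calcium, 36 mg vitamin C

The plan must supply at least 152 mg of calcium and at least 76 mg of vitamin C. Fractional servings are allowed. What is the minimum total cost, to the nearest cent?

At the optimum either one food covers both requirements or two foods hit both targets exactly; no other combination can be cheaper.
carrots only: max(152/39, 76/8) = 9.5 servings → $1.90.
sweet potato only: max(152/53, 76/36) = 2.868 servings → $2.01.
carrots + sweet potato with both tight: 1.473 servings and 1.784 servings → $1.54.
So the least-cost plan costs $1.54.

$1.54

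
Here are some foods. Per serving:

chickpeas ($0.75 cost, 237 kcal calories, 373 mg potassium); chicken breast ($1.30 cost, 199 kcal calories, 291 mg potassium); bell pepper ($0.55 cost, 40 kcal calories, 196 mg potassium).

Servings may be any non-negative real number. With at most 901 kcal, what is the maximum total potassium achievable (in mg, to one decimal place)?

Potassium per kcal: bell pepper 4.9, chickpeas 1.574, chicken breast 1.462.
With no serving limits, spend the whole calories allowance on bell pepper: 901 kcal / 40 kcal × 196 mg = 4414.9 mg.

4414.9 mg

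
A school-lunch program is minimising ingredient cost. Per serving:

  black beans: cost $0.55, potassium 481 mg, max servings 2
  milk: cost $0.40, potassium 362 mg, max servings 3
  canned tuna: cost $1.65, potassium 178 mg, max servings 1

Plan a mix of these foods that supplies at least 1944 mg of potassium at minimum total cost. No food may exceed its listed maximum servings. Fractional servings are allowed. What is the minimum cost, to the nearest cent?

Cost per mg of potassium: milk $0.0011, black beans $0.0011, canned tuna $0.0093.
Take 3 servings of milk: +1086.0 mg potassium for $1.20 (total $1.20, still need 858.0 mg).
Take 1.784 servings of black beans: +858.0 mg potassium for $0.98 (total $2.18, still need 0.0 mg).
Greedy by cheapest-per-mg is optimal for a single linear constraint, so the minimum cost is $2.18.

$2.18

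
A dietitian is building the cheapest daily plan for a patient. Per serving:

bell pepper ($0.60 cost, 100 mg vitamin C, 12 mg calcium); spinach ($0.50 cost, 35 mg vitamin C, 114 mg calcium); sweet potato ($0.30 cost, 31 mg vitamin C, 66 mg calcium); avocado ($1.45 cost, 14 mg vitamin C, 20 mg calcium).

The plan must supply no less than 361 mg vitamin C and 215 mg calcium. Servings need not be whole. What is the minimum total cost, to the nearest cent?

$2.48

The cheapest plan sits at a corner of the feasible region — with two constraints it uses at most two foods.
bell pepper only: max(361/100, 215/12) = 17.92 servings → $10.75.
spinach only: max(361/35, 215/114) = 10.31 servings → $5.16.
sweet potato only: max(361/31, 215/66) = 11.65 servings → $3.49.
avocado only: max(361/14, 215/20) = 25.79 servings → $37.39.
bell pepper + spinach with both tight: 3.063 servings and 1.564 servings → $2.62.
bell pepper + sweet potato with both tight: 2.755 servings and 2.757 servings → $2.48.
bell pepper + avocado with both tight: 2.298 servings and 9.371 servings → $14.97.
spinach + sweet potato: the both-tight solution has a negative serving — not a feasible corner.
spinach + avocado with both targets exact would need a negative amount; discard.
sweet potato + avocado: the both-tight solution has a negative serving — not a feasible corner.
So the least-cost plan costs $2.48.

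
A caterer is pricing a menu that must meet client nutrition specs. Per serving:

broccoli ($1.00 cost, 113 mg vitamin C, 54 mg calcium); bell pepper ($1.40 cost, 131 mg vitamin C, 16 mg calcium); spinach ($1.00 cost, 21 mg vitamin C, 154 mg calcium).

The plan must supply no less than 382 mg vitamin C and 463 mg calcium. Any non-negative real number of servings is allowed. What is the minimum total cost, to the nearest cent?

$4.97

Check every corner: each single food scaled to meet both minima, and each pair solved so both constraints bind.
broccoli only: max(382/113, 463/54) = 8.574 servings → $8.57.
bell pepper only: max(382/131, 463/16) = 28.94 servings → $40.51.
spinach only: max(382/21, 463/154) = 18.19 servings → $18.19.
broccoli + bell pepper with both targets exact would need a negative amount; discard.
broccoli + spinach with both tight: 3.019 servings and 1.948 servings → $4.97.
bell pepper + spinach with both tight: 2.475 servings and 2.749 servings → $6.21.
Cheapest feasible corner: $4.97.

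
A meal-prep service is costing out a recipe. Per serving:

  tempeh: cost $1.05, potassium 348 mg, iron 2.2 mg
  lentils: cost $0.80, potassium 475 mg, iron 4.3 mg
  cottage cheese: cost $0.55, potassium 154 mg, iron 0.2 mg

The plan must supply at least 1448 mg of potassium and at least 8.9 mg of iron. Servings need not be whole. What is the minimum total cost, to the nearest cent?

$2.44

At the optimum either one food covers both requirements or two foods hit both targets exactly; no other combination can be cheaper.
tempeh only: max(1448/348, 8.9/2.2) = 4.161 servings → $4.37.
lentils only: max(1448/475, 8.9/4.3) = 3.048 servings → $2.44.
cottage cheese only: max(1448/154, 8.9/0.2) = 44.5 servings → $24.48.
tempeh + lentils: the both-tight solution has a negative serving — not a feasible corner.
tempeh + cottage cheese with both tight: 4.016 servings and 0.3284 servings → $4.40.
lentils + cottage cheese with both tight: 1.906 servings and 3.524 servings → $3.46.
So the least-cost plan costs $2.44.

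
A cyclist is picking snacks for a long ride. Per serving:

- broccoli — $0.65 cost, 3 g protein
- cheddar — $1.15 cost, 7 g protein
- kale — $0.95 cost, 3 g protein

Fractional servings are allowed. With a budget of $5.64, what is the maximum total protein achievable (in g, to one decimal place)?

Protein per dollar: cheddar 6.087, broccoli 4.615, kale 3.158.
With no serving limits, spend the whole cost allowance on cheddar: $5.64 / $1.15 × 7 g = 34.3 g.

34.3 g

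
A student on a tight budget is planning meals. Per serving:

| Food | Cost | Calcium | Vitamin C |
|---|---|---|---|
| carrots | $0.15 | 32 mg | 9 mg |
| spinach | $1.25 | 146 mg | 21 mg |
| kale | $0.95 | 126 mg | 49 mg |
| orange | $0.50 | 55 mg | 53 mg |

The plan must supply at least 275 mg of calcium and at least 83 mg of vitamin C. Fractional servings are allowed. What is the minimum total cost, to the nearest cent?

Minimising a linear cost over {calcium ≥ 275, vitamin C ≥ 83, servings ≥ 0} — the optimum is at a vertex, using one or two foods.
carrots only: max(275/32, 83/9) = 9.222 servings → $1.38.
spinach only: max(275/146, 83/21) = 3.952 servings → $4.94.
kale only: max(275/126, 83/49) = 2.183 servings → $2.07.
orange only: max(275/55, 83/53) = 5 servings → $2.50.
carrots + spinach: the both-tight solution has a negative serving — not a feasible corner.
carrots + kale with both tight: 6.952 servings and 0.4171 servings → $1.44.
carrots + orange with both tight: 8.335 servings and 0.1507 servings → $1.33.
spinach + kale with both tight: 0.6693 servings and 1.407 servings → $2.17.
spinach + orange with both tight: 1.521 servings and 0.9635 servings → $2.38.
kale + orange with both targets exact would need a negative amount; discard.
Cheapest feasible corner: $1.33.

$1.33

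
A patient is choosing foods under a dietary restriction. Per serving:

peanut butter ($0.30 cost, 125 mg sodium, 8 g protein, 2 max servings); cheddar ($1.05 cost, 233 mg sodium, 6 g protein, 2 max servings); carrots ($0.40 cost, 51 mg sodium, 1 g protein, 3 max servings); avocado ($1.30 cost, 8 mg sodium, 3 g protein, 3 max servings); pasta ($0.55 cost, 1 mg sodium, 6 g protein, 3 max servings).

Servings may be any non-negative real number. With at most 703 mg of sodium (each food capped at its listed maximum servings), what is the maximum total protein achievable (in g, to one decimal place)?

Protein per mg sodium: pasta 6, avocado 0.375, peanut butter 0.064, cheddar 0.02575, carrots 0.01961.
Take 3 servings of pasta: uses 3 mg sodium, +18.0 g protein (running total 18.0 g).
Take 3 servings of avocado: uses 24 mg sodium, +9.0 g protein (running total 27.0 g).
Take 2 servings of peanut butter: uses 250 mg sodium, +16.0 g protein (running total 43.0 g).
Take 1.828 servings of cheddar: uses 426 mg sodium, +11.0 g protein (running total 54.0 g).
Greedy by best ratio exhausts the sodium allowance optimally: 54.0 g.

54.0 g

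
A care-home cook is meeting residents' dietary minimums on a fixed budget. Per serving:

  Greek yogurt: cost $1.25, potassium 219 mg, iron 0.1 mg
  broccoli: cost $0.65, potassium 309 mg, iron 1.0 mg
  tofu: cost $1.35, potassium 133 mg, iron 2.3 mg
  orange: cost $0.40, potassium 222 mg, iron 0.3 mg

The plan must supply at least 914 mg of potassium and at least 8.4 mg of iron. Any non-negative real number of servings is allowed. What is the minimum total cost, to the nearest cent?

Two binding constraints pin down two serving amounts, so the optimal mix uses at most two foods. The candidates are each food alone (scaled to the tighter of potassium/iron) and each pair with both constraints tight.
Greek yogurt only: max(914/219, 8.4/0.1) = 84 servings → $105.00.
broccoli only: max(914/309, 8.4/1.0) = 8.4 servings → $5.46.
tofu only: max(914/133, 8.4/2.3) = 6.872 servings → $9.28.
orange only: max(914/222, 8.4/0.3) = 28 servings → $11.20.
Greek yogurt + broccoli: the both-tight solution has a negative serving — not a feasible corner.
Greek yogurt + tofu with both tight: 2.009 servings and 3.565 servings → $7.32.
Greek yogurt + orange: intersection lies outside the first quadrant.
broccoli + tofu with both tight: 1.705 servings and 2.911 servings → $5.04.
broccoli + orange with both targets exact would need a negative amount; discard.
tofu + orange with both tight: 3.379 servings and 2.093 servings → $5.40.
The minimum over all feasible corners is $5.04.

$5.04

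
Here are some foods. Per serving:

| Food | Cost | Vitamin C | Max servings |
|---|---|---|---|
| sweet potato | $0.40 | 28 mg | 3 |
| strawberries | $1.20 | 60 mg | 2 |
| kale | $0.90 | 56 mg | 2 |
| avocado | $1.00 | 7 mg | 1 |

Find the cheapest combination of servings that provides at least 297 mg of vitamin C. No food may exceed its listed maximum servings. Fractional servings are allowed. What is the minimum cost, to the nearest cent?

Cost per mg of vitamin C: sweet potato $0.0143, kale $0.0161, strawberries $0.0200, avocado $0.1429.
Take 3 servings of sweet potato: +84.0 mg vitamin C for $1.20 (total $1.20, still need 213.0 mg).
Take 2 servings of kale: +112.0 mg vitamin C for $1.80 (total $3.00, still need 101.0 mg).
Take 1.683 servings of strawberries: +101.0 mg vitamin C for $2.02 (total $5.02, still need 0.0 mg).
Filling from the cheapest source first is optimal under one linear minimum: $5.02.

$5.02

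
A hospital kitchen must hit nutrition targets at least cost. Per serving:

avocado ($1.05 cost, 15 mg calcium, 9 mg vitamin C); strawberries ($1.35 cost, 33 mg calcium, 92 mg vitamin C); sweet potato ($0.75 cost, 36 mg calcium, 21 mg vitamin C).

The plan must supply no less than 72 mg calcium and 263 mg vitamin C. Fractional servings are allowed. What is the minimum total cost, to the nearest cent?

$3.86

An LP optimum is at a vertex; with two nutrient constraints at most two foods are used. Check each candidate.
avocado only: max(72/15, 263/9) = 29.22 servings → $30.68.
strawberries only: max(72/33, 263/92) = 2.859 servings → $3.86.
sweet potato only: max(72/36, 263/21) = 12.52 servings → $9.39.
avocado + strawberries: the both-tight solution has a negative serving — not a feasible corner.
avocado + sweet potato with both targets exact would need a negative amount; discard.
strawberries + sweet potato: intersection lies outside the first quadrant.
So the least-cost plan costs $3.86.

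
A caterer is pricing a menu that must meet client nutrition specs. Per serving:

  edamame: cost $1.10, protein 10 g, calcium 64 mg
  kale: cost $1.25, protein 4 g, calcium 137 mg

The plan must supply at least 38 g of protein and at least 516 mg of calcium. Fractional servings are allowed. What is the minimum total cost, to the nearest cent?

$6.16

edamame only: max(38/10, 516/64) = 8.062 servings → $8.87.
kale only: max(38/4, 516/137) = 9.5 servings → $11.88.
edamame + kale with both tight: 2.82 servings and 2.449 servings → $6.16.
So the least-cost plan costs $6.16.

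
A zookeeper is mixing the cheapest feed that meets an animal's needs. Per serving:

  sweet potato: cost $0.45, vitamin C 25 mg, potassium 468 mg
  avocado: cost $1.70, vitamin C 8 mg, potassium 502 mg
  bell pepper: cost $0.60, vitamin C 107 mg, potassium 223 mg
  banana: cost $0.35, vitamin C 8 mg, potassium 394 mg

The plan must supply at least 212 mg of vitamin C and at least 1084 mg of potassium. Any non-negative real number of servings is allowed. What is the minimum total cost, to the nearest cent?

$1.67

A basic optimal solution has at most two foods positive. Try each food alone and each pair with both targets met exactly.
sweet potato only: max(212/25, 1084/468) = 8.48 servings → $3.82.
avocado only: max(212/8, 1084/502) = 26.5 servings → $45.05.
bell pepper only: max(212/107, 1084/223) = 4.861 servings → $2.92.
banana only: max(212/8, 1084/394) = 26.5 servings → $9.28.
sweet potato + avocado: the both-tight solution has a negative serving — not a feasible corner.
sweet potato + bell pepper with both tight: 1.544 servings and 1.621 servings → $1.67.
sweet potato + banana with both targets exact would need a negative amount; discard.
avocado + bell pepper with both tight: 1.323 servings and 1.882 servings → $3.38.
avocado + banana: the both-tight solution has a negative serving — not a feasible corner.
bell pepper + banana with both tight: 1.854 servings and 1.702 servings → $1.71.
So the least-cost plan costs $1.67.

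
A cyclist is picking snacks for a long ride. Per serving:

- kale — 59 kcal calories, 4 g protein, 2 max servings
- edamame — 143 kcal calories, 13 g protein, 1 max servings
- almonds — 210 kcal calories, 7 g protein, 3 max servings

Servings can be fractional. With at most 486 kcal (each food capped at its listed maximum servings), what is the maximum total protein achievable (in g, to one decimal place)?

Protein per kcal: edamame 0.09091, kale 0.0678, almonds 0.03333.
Take 1 serving of edamame: uses 143 kcal, +13.0 g protein (running total 13.0 g).
Take 2 servings of kale: uses 118 kcal, +8.0 g protein (running total 21.0 g).
Take 1.071 servings of almonds: uses 225 kcal, +7.5 g protein (running total 28.5 g).
Greedy by best ratio exhausts the calories allowance optimally: 28.5 g.

28.5 g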